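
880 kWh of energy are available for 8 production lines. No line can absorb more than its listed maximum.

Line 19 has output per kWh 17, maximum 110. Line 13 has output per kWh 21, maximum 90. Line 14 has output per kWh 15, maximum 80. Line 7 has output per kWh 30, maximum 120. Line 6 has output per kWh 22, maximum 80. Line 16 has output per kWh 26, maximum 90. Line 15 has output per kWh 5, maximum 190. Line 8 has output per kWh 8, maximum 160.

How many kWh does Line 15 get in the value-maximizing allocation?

150

Highest output per kWh first: Line 7 30 > Line 16 26 > Line 6 22 > Line 13 21 > Line 19 17 > Line 14 15 > Line 8 8 > Line 15 5.
Line 7 takes 120 to reach its cap of 120 ; 760 left.
Give Line 16 90 to hit its cap of 90 ; 670 left.
Line 6: +80 to 80 (cap) ; 590 left.
Line 13 takes 90 to reach its cap of 90 ; 500 left.
Line 19: +110 to 110 (cap) ; 390 left.
Give Line 14 80 to hit its cap of 80 ; 310 left.
Line 8: +160 to 160 (cap) ; 150 left.
Line 15: +150 (room for 190) → 150. Pool exhausted.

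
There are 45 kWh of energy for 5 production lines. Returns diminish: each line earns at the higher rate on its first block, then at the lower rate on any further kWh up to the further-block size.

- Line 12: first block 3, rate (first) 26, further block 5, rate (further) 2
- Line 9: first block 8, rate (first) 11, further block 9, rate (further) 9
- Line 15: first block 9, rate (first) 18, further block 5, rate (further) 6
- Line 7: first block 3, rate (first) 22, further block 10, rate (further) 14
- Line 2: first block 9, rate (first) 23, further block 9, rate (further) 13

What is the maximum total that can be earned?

792

Order all 10 blocks by rate: Line 12/tier1 26 > Line 2/tier1 23 > Line 7/tier1 22 > Line 15/tier1 18 > Line 7/tier2 14 > Line 2/tier2 13 > Line 9/tier1 11 > Line 9/tier2 9 > Line 15/tier2 6 > Line 12/tier2 2.
Line 12 tier1 at 26: fill all 3 — 42 left.
Line 2/tier1 (23): +9 — 33 left.
Line 7/tier1 (22): +3 — 30 left.
Fill Line 15 tier1 block (9 at 18) — 21 left.
Fill Line 7 tier2 block (10 at 14) — 11 left.
Line 2 tier2 at 13: fill all 9 — 2 left.
Line 9 tier1 at 11: only 2 left, fill 2.
Total = 26×3 + 23×9 + 22×3 + 18×9 + 14×10 + 13×9 + 11×2 = 792.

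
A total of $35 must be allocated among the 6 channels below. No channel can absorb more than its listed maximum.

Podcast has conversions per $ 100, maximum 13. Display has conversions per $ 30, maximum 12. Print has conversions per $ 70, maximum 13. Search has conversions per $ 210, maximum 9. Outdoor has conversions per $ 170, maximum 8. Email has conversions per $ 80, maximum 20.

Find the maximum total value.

4950

Order the channels by conversions per $: Search 210 > Outdoor 170 > Podcast 100 > Email 80 > Print 70 > Display 30.
Search takes 9 to reach its cap of 9 — 26 left.
Outdoor: +8 to 8 (cap) — 18 left.
Podcast takes 13 to reach its cap of 13 — 5 left.
Email: +5 (room for 20) → 5. Pool exhausted.
Total = 100×13 + 210×9 + 170×8 + 80×5 = 4950.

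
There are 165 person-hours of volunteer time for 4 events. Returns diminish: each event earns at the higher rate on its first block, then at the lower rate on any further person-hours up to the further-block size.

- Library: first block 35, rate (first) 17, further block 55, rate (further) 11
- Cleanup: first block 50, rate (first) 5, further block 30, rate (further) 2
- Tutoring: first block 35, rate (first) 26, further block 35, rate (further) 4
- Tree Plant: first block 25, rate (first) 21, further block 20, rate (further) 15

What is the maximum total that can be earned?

2880

Rank every tier by rate: Tutoring/first 26 > Tree Plant/first 21 > Library/first 17 > Tree Plant/second 15 > Library/second 11 > Cleanup/first 5 > Tutoring/second 4 > Cleanup/second 2.
Tutoring first at 26: fill all 35 → 130 left.
Tree Plant/first (21): +25 → 105 left.
Library/first (17): +35 → 70 left.
Fill Tree Plant second block (20 at 15) → 50 left.
Library/second: +50 of 55 at 11; pool empty.
Total = 26×35 + 21×25 + 17×35 + 15×20 + 11×50 = 2880.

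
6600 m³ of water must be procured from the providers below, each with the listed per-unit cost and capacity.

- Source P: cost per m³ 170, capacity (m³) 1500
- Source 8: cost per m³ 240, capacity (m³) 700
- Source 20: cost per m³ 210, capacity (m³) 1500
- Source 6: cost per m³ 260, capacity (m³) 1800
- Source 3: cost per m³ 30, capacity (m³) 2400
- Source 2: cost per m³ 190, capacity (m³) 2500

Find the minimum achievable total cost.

Fill from the cheapest provider first.
Take 2400 from Source 3 at 30 → need 4200 more.
Take 1500 from Source P at 170 → need 2700 more.
Source 2 (190): use full 2500 → 200 m³ to go.
Take 200 from Source 20 at 210 to finish.
Source 8, Source 6: unused.
Cost = 2400×30 + 1500×170 + 2500×190 + 200×210 = 844000.

844000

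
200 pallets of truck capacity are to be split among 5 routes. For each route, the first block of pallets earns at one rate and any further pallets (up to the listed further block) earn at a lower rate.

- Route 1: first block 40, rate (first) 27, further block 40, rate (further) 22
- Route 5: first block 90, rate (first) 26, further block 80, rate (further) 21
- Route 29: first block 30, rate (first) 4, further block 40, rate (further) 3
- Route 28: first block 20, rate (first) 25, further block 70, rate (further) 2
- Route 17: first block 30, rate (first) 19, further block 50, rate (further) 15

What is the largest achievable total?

5010

Rank every tier by rate: Route 1/T1 27 > Route 5/T1 26 > Route 28/T1 25 > Route 1/T2 22 > Route 5/T2 21 > Route 17/T1 19 > Route 17/T2 15 > Route 29/T1 4 > Route 29/T2 3 > Route 28/T2 2.
Fill Route 1 T1 block (40 at 27) → 160 left.
Route 5 T1 at 26: fill all 90 → 70 left.
Route 28/T1 (25): +20 → 50 left.
Route 1 T2 at 22: fill all 40 → 10 left.
Route 5 T2 at 21: only 10 left, fill 10.
Total = 27×40 + 26×90 + 25×20 + 22×40 + 21×10 = 5010.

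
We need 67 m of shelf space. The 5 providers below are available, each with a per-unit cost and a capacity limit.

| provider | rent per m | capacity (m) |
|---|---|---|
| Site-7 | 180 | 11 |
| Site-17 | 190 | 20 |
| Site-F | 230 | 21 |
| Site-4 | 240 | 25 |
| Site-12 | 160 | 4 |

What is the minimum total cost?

Fill from the cheapest provider first.
Site-12 at 160: take all 4 m — 63 still needed.
Take 11 from Site-7 at 180 — need 52 more.
Site-17 at 190: take all 20 m — 32 still needed.
Site-F (230): use full 21 — 11 m to go.
Site-4 (240): take the remaining 11 — done.
Cost = 4×160 + 11×180 + 20×190 + 21×230 + 11×240 = 13890.

13890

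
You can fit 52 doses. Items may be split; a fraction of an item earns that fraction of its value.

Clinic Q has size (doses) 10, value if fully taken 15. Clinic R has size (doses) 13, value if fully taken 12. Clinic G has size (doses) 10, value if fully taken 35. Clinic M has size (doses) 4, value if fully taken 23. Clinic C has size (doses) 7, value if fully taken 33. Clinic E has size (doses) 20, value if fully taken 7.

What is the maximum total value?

Best value per unit of size first: Clinic M 23/4≈5.75, Clinic C 33/7≈4.71, Clinic G 35/10≈3.5, Clinic Q 15/10≈1.5, Clinic R 12/13≈0.923, Clinic E 7/20≈0.35.
Clinic M: take in full, 4 doses for value 23 — 48 left.
All 7 doses of Clinic C fit (value 33) — 41 remain.
Take all of Clinic G (10 doses, value 35) — 31 doses left.
All 10 doses of Clinic Q fit (value 15) — 21 remain.
All 13 doses of Clinic R fit (value 12) — 8 remain.
8 doses left: a 8/20 share of Clinic E gives 7×8/20 = 2.8.
Total value = 120.8.

120.8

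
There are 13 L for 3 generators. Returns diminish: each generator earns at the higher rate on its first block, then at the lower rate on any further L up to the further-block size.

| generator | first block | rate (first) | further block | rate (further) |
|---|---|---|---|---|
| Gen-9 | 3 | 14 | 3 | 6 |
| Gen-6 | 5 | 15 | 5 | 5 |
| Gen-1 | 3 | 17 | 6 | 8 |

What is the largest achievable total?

184

Rank every tier by rate: Gen-1/T1 17 > Gen-6/T1 15 > Gen-9/T1 14 > Gen-1/T2 8 > Gen-9/T2 6 > Gen-6/T2 5.
Fill Gen-1 T1 block (3 at 17) — 10 left.
Gen-6 T1 at 15: fill all 5 — 5 left.
Fill Gen-9 T1 block (3 at 14) — 2 left.
Gen-1/T2: +2 of 6 at 8; pool empty.
Total = 17×3 + 15×5 + 14×3 + 8×2 = 184.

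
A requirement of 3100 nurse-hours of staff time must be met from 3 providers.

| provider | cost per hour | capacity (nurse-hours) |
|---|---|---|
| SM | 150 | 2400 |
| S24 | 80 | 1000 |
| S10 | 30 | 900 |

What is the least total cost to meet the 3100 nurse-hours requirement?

Fill from the cheapest provider first.
S10 at 30: take all 900 nurse-hours ; 2200 still needed.
S24 at 80: take all 1000 nurse-hours ; 1200 still needed.
Take 1200 from SM at 150 to finish.
Cost = 900×30 + 1000×80 + 1200×150 = 287000.

287000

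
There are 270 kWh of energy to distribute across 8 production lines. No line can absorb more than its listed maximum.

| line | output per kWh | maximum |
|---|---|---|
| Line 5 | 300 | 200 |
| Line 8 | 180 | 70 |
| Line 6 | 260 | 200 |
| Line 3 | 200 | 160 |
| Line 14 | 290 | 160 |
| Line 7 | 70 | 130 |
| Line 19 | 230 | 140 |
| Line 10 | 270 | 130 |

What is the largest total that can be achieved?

80300

Rank by output per kWh: Line 5 300 > Line 14 290 > Line 10 270 > Line 6 260 > Line 19 230 > Line 3 200 > Line 8 180 > Line 7 70.
Give Line 5 200 to hit its cap of 200 — 70 left.
Line 14 has room for 160 but only 70 remain, so it gets 70.
Total = 300×200 + 290×70 = 80300.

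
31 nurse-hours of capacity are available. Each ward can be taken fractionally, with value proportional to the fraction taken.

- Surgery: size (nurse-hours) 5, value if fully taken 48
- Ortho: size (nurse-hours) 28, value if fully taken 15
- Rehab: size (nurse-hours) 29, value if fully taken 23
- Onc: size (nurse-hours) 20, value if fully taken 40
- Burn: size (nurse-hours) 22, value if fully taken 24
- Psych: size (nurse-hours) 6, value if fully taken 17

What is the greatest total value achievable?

Best value per unit of size first: Surgery 48/5≈9.6, Psych 17/6≈2.83, Onc 40/20≈2, Burn 24/22≈1.09, Rehab 23/29≈0.793, Ortho 15/28≈0.536.
Take all of Surgery (5 nurse-hours, value 48) — 26 nurse-hours left.
Psych: take in full, 6 nurse-hours for value 17 — 20 left.
Onc: take in full, 20 nurse-hours for value 40 — 0 left.
Total value = 105.

105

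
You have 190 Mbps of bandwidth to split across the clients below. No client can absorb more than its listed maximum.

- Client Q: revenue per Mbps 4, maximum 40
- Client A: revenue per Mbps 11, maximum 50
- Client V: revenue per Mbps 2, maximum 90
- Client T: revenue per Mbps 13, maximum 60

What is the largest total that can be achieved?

Highest revenue per Mbps first: Client T 13 > Client A 11 > Client Q 4 > Client V 2.
Give Client T 60 to hit its cap of 60 → 130 left.
Give Client A 50 to hit its cap of 50 → 80 left.
Client Q: +40 to 40 (cap) → 40 left.
Client V: +40 (room for 90) → 40. Pool exhausted.
Total = 4×40 + 11×50 + 2×40 + 13×60 = 1570.

1570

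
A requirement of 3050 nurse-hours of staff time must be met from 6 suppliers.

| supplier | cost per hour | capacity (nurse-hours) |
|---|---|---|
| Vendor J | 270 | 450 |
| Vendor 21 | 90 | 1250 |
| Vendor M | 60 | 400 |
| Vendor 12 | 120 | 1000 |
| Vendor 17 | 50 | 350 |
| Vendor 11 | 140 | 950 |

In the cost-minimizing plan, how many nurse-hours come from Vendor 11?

Cheapest first:
Take 350 from Vendor 17 at 50 — need 2700 more.
Vendor M at 60: take all 400 nurse-hours — 2300 still needed.
Take 1250 from Vendor 21 at 90 — need 1050 more.
Vendor 12 (120): use full 1000 — 50 nurse-hours to go.
Take 50 from Vendor 11 at 140 to finish.
Vendor J: unused.

50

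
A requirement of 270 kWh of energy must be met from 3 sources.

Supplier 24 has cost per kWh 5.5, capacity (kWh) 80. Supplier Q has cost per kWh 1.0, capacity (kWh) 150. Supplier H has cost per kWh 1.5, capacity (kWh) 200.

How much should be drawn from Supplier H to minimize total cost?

120

Cheapest first:
Take 150 from Supplier Q at 1.0 → need 120 more.
Supplier H at 1.5: take 120 of its 200 → requirement met.
Supplier 24: unused.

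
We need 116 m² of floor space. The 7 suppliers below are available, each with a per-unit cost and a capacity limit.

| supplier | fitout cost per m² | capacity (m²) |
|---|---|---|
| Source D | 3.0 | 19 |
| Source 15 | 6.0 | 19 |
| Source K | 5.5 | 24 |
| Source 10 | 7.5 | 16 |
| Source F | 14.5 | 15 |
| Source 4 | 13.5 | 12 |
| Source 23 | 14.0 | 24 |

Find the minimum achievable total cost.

Fill from the cheapest supplier first.
Source D at 3.0: take all 19 m² → 97 still needed.
Source K at 5.5: take all 24 m² → 73 still needed.
Source 15 at 6.0: take all 19 m² → 54 still needed.
Take 16 from Source 10 at 7.5 → need 38 more.
Take 12 from Source 4 at 13.5 → need 26 more.
Take 24 from Source 23 at 14.0 → need 2 more.
Take 2 from Source F at 14.5 to finish.
Cost = 19×3.0 + 24×5.5 + 19×6.0 + 16×7.5 + 12×13.5 + 24×14.0 + 2×14.5 = 950.

950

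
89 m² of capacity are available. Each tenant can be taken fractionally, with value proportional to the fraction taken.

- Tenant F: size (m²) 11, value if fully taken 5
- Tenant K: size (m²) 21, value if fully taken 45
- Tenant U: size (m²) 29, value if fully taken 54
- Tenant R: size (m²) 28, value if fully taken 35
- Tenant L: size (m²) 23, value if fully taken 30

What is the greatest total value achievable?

Rank by value-to-size ratio: Tenant K 45/21≈2.14, Tenant U 54/29≈1.86, Tenant L 30/23≈1.3, Tenant R 35/28≈1.25, Tenant F 5/11≈0.455.
All 21 m² of Tenant K fit (value 45) ; 68 remain.
Take all of Tenant U (29 m², value 54) ; 39 m² left.
All 23 m² of Tenant L fit (value 30) ; 16 remain.
Fill the last 16 m² with part of Tenant R: 16/28 of it earns 20.
Total value = 149.

149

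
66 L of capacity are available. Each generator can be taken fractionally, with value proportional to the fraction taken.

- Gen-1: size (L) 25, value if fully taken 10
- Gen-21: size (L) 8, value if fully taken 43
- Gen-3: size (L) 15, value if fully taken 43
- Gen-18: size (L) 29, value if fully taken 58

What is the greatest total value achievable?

Best value per unit of size first: Gen-21 43/8≈5.38, Gen-3 43/15≈2.87, Gen-18 58/29≈2, Gen-1 10/25≈0.4.
Gen-21: take in full, 8 L for value 43 → 58 left.
All 15 L of Gen-3 fit (value 43) → 43 remain.
All 29 L of Gen-18 fit (value 58) → 14 remain.
14 L left: a 14/25 share of Gen-1 gives 10×14/25 = 5.6.
Total value = 149.6.

149.6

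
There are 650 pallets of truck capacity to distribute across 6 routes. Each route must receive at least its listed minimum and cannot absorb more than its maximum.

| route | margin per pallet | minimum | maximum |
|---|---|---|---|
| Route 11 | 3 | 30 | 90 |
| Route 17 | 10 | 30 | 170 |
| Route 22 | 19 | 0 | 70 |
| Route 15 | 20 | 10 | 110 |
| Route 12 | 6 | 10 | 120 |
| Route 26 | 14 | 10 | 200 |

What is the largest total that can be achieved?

Meeting every minimum uses 30+30+0+10+10+10 = 90 pallets, leaving 560.
Rank by margin per pallet: Route 15 20 > Route 22 19 > Route 26 14 > Route 17 10 > Route 12 6 > Route 11 3.
Route 15: +100 to 110 (cap) → 460 left.
Route 22 takes 70 more to reach its cap of 70 → 390 left.
Give Route 26 190 more to hit its cap of 200 → 200 left.
Give Route 17 140 more to hit its cap of 170 → 60 left.
Route 12: +60 (room for 110) → 70. Pool exhausted.
Total = 3×30 + 10×170 + 19×70 + 20×110 + 6×70 + 14×200 = 8540.

8540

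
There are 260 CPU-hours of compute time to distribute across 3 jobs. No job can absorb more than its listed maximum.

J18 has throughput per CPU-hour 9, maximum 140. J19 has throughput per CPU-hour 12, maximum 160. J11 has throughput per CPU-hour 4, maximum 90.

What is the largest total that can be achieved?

2820

Rank by throughput per CPU-hour: J19 12 > J18 9 > J11 4.
Give J19 160 to hit its cap of 160 → 100 left.
J18 has room for 140 but only 100 remain, so it gets 100.
Total = 9×100 + 12×160 = 2820.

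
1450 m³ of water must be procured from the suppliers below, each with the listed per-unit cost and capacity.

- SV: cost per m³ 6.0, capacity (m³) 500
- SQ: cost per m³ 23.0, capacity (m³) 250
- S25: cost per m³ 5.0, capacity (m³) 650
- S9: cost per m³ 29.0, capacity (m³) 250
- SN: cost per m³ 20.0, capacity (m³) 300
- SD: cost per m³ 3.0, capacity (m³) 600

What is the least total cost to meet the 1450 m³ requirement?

Cheapest first:
SD (3.0): use full 600 — 850 m³ to go.
S25 (5.0): use full 650 — 200 m³ to go.
SV (6.0): take the remaining 200 — done.
SN, SQ, S9: unused.
Cost = 600×3.0 + 650×5.0 + 200×6.0 = 6250.

6250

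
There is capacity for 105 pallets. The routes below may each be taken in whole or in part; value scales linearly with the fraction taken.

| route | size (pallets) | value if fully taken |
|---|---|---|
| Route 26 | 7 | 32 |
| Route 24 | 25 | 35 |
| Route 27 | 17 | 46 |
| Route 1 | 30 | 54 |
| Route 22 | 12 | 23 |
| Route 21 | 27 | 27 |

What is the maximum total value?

204

Rank by value-to-size ratio: Route 26 32/7≈4.57, Route 27 46/17≈2.71, Route 22 23/12≈1.92, Route 1 54/30≈1.8, Route 24 35/25≈1.4, Route 21 27/27≈1.
Route 26: take in full, 7 pallets for value 32 — 98 left.
All 17 pallets of Route 27 fit (value 46) — 81 remain.
Route 22: take in full, 12 pallets for value 23 — 69 left.
Take all of Route 1 (30 pallets, value 54) — 39 pallets left.
Take all of Route 24 (25 pallets, value 35) — 14 pallets left.
Fill the last 14 pallets with part of Route 21: 14/27 of it earns 14.
Total value = 204.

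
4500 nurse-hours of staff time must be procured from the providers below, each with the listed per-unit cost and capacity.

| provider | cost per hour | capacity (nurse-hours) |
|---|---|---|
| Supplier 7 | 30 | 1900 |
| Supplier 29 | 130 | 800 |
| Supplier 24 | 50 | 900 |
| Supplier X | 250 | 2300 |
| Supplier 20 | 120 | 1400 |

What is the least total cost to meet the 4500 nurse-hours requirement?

Use providers in increasing cost order.
Take 1900 from Supplier 7 at 30 → need 2600 more.
Take 900 from Supplier 24 at 50 → need 1700 more.
Supplier 20 at 120: take all 1400 nurse-hours → 300 still needed.
Supplier 29 (130): take the remaining 300 → done.
Supplier X: unused.
Cost = 1900×30 + 900×50 + 1400×120 + 300×130 = 309000.

309000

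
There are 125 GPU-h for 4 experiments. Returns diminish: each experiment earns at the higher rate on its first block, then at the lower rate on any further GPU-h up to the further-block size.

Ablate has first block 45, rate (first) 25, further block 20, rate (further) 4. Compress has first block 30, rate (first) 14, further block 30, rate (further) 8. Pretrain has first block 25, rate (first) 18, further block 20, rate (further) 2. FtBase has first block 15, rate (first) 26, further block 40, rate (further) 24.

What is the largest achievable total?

Rank every tier by rate: FtBase/T1 26 > Ablate/T1 25 > FtBase/T2 24 > Pretrain/T1 18 > Compress/T1 14 > Compress/T2 8 > Ablate/T2 4 > Pretrain/T2 2.
FtBase T1 at 26: fill all 15 — 110 left.
Fill Ablate T1 block (45 at 25) — 65 left.
FtBase/T2 (24): +40 — 25 left.
Pretrain T1 at 18: fill all 25 — 0 left.
Total = 26×15 + 25×45 + 24×40 + 18×25 = 2925.

2925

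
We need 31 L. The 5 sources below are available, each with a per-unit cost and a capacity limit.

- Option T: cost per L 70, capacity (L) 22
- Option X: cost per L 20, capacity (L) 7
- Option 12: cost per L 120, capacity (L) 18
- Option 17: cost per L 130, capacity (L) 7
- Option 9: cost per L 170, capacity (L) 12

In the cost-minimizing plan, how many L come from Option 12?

2

Fill from the cheapest source first.
Take 7 from Option X at 20 — need 24 more.
Take 22 from Option T at 70 — need 2 more.
Option 12 (120): take the remaining 2 — done.
Option 17, Option 9: unused.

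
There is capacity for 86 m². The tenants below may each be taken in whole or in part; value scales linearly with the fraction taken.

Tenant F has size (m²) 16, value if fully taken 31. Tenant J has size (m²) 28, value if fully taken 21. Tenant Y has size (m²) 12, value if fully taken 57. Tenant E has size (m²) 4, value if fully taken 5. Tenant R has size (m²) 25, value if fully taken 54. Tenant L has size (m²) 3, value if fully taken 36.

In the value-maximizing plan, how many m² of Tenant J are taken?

26

Rank by value-to-size ratio: Tenant L 36/3≈12, Tenant Y 57/12≈4.75, Tenant R 54/25≈2.16, Tenant F 31/16≈1.94, Tenant E 5/4≈1.25, Tenant J 21/28≈0.75.
Take all of Tenant L (3 m², value 36) ; 83 m² left.
Take all of Tenant Y (12 m², value 57) ; 71 m² left.
Take all of Tenant R (25 m², value 54) ; 46 m² left.
Take all of Tenant F (16 m², value 31) ; 30 m² left.
All 4 m² of Tenant E fit (value 5) ; 26 remain.
Only 26 m² remain; take 26/28 of Tenant J for value 21×26/28 = 19.5.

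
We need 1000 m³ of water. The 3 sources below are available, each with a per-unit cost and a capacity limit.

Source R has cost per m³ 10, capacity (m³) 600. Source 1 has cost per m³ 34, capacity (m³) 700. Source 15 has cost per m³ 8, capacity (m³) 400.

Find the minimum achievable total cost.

9200

Cheapest first:
Source 15 at 8: take all 400 m³ ; 600 still needed.
Source R at 10: take all 600 m³ ; 0 still needed.
Source 1: unused.
Cost = 400×8 + 600×10 = 9200.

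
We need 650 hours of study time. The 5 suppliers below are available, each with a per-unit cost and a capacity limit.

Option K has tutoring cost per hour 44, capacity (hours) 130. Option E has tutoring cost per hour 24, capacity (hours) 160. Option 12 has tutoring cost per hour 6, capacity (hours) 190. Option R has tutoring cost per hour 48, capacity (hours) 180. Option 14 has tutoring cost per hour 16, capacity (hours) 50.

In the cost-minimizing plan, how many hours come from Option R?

Use suppliers in increasing cost order.
Take 190 from Option 12 at 6 → need 460 more.
Option 14 at 16: take all 50 hours → 410 still needed.
Option E (24): use full 160 → 250 hours to go.
Option K (44): use full 130 → 120 hours to go.
Option R (48): take the remaining 120 → done.

120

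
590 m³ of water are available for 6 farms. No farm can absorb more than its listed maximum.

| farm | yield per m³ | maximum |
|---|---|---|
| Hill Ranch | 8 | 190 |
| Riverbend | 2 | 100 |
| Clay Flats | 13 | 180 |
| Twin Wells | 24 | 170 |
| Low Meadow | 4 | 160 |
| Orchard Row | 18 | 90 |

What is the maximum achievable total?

Order the farms by yield per m³: Twin Wells 24 > Orchard Row 18 > Clay Flats 13 > Hill Ranch 8 > Low Meadow 4 > Riverbend 2.
Give Twin Wells 170 to hit its cap of 170 — 420 left.
Orchard Row takes 90 to reach its cap of 90 — 330 left.
Give Clay Flats 180 to hit its cap of 180 — 150 left.
Only 150 left; Hill Ranch takes them to reach 150.
Total = 8×150 + 13×180 + 24×170 + 18×90 = 9240.

9240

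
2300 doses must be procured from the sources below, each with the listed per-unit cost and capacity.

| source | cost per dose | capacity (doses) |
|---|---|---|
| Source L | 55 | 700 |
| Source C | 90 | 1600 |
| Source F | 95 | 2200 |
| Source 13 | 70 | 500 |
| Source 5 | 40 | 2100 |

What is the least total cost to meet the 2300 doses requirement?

Cheapest first:
Source 5 (40): use full 2100 → 200 doses to go.
Take 200 from Source L at 55 to finish.
Source 13, Source C, Source F: unused.
Cost = 2100×40 + 200×55 = 95000.

95000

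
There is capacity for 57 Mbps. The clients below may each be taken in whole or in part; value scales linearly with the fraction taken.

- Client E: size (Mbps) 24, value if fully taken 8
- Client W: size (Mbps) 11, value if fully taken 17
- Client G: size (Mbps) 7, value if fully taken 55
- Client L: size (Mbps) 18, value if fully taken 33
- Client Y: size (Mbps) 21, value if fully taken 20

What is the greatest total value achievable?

Rank by value-to-size ratio: Client G 55/7≈7.86, Client L 33/18≈1.83, Client W 17/11≈1.55, Client Y 20/21≈0.952, Client E 8/24≈0.333.
All 7 Mbps of Client G fit (value 55) ; 50 remain.
All 18 Mbps of Client L fit (value 33) ; 32 remain.
All 11 Mbps of Client W fit (value 17) ; 21 remain.
Take all of Client Y (21 Mbps, value 20) ; 0 Mbps left.
Total value = 125.

125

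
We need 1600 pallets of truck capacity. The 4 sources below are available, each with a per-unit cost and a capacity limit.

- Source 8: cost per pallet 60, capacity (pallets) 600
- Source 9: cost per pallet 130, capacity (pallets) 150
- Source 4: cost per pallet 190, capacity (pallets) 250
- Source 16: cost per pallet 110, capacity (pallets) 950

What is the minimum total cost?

147000

Use sources in increasing cost order.
Source 8 at 60: take all 600 pallets — 1000 still needed.
Source 16 (110): use full 950 — 50 pallets to go.
Source 9 at 130: take 50 of its 150 — requirement met.
Source 4: unused.
Cost = 600×60 + 950×110 + 50×130 = 147000.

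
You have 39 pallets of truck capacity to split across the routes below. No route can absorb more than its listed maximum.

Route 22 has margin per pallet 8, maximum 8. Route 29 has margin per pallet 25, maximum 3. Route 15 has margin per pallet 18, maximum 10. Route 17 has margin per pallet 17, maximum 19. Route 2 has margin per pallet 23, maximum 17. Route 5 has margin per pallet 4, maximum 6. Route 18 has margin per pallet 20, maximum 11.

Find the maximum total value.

Highest margin per pallet first: Route 29 25 > Route 2 23 > Route 18 20 > Route 15 18 > Route 17 17 > Route 22 8 > Route 5 4.
Route 29: +3 to 3 (cap) — 36 left.
Give Route 2 17 to hit its cap of 17 — 19 left.
Give Route 18 11 to hit its cap of 11 — 8 left.
Route 15 has room for 10 but only 8 remain, so it gets 8.
Total = 25×3 + 18×8 + 23×17 + 20×11 = 830.

830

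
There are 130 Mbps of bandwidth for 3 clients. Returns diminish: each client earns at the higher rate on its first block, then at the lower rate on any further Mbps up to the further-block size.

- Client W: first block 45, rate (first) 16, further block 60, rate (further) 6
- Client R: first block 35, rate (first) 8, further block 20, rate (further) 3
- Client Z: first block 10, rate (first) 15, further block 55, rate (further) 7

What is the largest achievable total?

Rank every tier by rate: Client W/tier1 16 > Client Z/tier1 15 > Client R/tier1 8 > Client Z/tier2 7 > Client W/tier2 6 > Client R/tier2 3.
Fill Client W tier1 block (45 at 16) → 85 left.
Fill Client Z tier1 block (10 at 15) → 75 left.
Client R tier1 at 8: fill all 35 → 40 left.
Client Z tier2 at 7: only 40 left, fill 40.
Total = 16×45 + 15×10 + 8×35 + 7×40 = 1430.

1430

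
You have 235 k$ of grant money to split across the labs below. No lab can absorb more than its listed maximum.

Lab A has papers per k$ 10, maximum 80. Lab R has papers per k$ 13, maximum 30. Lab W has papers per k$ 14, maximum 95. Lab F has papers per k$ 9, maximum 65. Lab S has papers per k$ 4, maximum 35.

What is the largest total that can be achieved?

2790

Order the labs by papers per k$: Lab W 14 > Lab R 13 > Lab A 10 > Lab F 9 > Lab S 4.
Lab W: +95 to 95 (cap) — 140 left.
Give Lab R 30 to hit its cap of 30 — 110 left.
Lab A: +80 to 80 (cap) — 30 left.
Only 30 left; Lab F takes them to reach 30.
Total = 10×80 + 13×30 + 14×95 + 9×30 = 2790.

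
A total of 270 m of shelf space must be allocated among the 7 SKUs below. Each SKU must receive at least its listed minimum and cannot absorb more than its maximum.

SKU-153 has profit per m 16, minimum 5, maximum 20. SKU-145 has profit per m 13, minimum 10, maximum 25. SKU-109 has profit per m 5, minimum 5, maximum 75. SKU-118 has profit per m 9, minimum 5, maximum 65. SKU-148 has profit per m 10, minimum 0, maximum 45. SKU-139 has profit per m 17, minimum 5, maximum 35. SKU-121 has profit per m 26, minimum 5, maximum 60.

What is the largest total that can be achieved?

Meeting every minimum uses 5+10+5+5+0+5+5 = 35 m, leaving 235.
Highest profit per m first: SKU-121 26 > SKU-139 17 > SKU-153 16 > SKU-145 13 > SKU-148 10 > SKU-118 9 > SKU-109 5.
SKU-121 takes 55 more to reach its cap of 60 → 180 left.
SKU-139: +30 to 35 (cap) → 150 left.
Give SKU-153 15 more to hit its cap of 20 → 135 left.
Give SKU-145 15 more to hit its cap of 25 → 120 left.
Give SKU-148 45 more to hit its cap of 45 → 75 left.
SKU-118: +60 to 65 (cap) → 15 left.
SKU-109 has room for 70 more but only 15 remain, so it gets 20.
Total = 16×20 + 13×25 + 5×20 + 9×65 + 10×45 + 17×35 + 26×60 = 3935.

3935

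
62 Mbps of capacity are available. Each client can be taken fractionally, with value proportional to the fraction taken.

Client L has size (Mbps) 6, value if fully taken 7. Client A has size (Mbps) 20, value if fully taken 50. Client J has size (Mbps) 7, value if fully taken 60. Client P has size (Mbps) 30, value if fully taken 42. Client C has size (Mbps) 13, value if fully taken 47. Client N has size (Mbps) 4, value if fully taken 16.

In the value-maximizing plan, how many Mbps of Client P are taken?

18

Best value per unit of size first: Client J 60/7≈8.57, Client N 16/4≈4, Client C 47/13≈3.62, Client A 50/20≈2.5, Client P 42/30≈1.4, Client L 7/6≈1.17.
Take all of Client J (7 Mbps, value 60) ; 55 Mbps left.
All 4 Mbps of Client N fit (value 16) ; 51 remain.
Take all of Client C (13 Mbps, value 47) ; 38 Mbps left.
Take all of Client A (20 Mbps, value 50) ; 18 Mbps left.
Only 18 Mbps remain; take 18/30 of Client P for value 42×18/30 = 25.2.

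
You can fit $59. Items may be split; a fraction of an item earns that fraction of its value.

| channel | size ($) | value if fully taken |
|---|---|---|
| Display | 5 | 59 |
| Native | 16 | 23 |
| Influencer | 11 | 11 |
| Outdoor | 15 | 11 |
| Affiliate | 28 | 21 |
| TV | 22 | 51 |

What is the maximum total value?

Rank by value-to-size ratio: Display 59/5≈11.8, TV 51/22≈2.32, Native 23/16≈1.44, Influencer 11/11≈1, Affiliate 21/28≈0.75, Outdoor 11/15≈0.733.
Display: take in full, 5 $ for value 59 → 54 left.
TV: take in full, 22 $ for value 51 → 32 left.
Take all of Native (16 $, value 23) → 16 $ left.
All 11 $ of Influencer fit (value 11) → 5 remain.
Fill the last 5 $ with part of Affiliate: 5/28 of it earns 3.75.
Total value = 147.75.

147.75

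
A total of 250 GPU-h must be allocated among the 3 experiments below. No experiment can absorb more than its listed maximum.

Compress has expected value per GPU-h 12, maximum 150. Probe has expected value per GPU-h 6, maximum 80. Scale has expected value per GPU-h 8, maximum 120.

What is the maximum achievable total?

2600

Highest expected value per GPU-h first: Compress 12 > Scale 8 > Probe 6.
Compress: +150 to 150 (cap) → 100 left.
Scale: +100 (room for 120) → 100. Pool exhausted.
Total = 12×150 + 8×100 = 2600.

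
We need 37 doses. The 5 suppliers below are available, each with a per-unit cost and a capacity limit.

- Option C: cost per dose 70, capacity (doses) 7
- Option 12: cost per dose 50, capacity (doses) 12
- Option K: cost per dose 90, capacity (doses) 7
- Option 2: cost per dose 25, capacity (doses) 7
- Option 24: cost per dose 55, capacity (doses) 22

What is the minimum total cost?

1765

Cheapest first:
Option 2 (25): use full 7 — 30 doses to go.
Take 12 from Option 12 at 50 — need 18 more.
Take 18 from Option 24 at 55 to finish.
Option C, Option K: unused.
Cost = 7×25 + 12×50 + 18×55 = 1765.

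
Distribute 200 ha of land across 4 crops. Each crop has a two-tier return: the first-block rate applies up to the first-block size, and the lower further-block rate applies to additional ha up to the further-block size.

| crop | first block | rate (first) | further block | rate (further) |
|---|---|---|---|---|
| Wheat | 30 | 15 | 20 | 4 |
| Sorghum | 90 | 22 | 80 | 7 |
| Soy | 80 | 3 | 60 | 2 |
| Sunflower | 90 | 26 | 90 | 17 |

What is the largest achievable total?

4660

Order all 8 blocks by rate: Sunflower/first 26 > Sorghum/first 22 > Sunflower/second 17 > Wheat/first 15 > Sorghum/second 7 > Wheat/second 4 > Soy/first 3 > Soy/second 2.
Sunflower first at 26: fill all 90 ; 110 left.
Sorghum first at 22: fill all 90 ; 20 left.
Sunflower/second: +20 of 90 at 17; pool empty.
Total = 26×90 + 22×90 + 17×20 = 4660.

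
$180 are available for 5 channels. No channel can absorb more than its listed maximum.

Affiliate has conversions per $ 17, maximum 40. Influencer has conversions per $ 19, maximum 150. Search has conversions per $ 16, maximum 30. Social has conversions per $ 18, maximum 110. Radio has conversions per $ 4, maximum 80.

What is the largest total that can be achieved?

3390

Highest conversions per $ first: Influencer 19 > Social 18 > Affiliate 17 > Search 16 > Radio 4.
Influencer: +150 to 150 (cap) → 30 left.
Only 30 left; Social takes them to reach 30.
Total = 19×150 + 18×30 = 3390.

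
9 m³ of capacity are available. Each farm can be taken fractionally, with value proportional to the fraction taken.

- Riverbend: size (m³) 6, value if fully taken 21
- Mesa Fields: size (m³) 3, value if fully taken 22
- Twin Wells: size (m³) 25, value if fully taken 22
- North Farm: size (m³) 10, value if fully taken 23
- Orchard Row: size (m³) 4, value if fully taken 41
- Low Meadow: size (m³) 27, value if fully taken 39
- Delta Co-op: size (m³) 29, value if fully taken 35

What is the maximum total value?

Best value per unit of size first: Orchard Row 41/4≈10.2, Mesa Fields 22/3≈7.33, Riverbend 21/6≈3.5, North Farm 23/10≈2.3, Low Meadow 39/27≈1.44, Delta Co-op 35/29≈1.21, Twin Wells 22/25≈0.88.
Orchard Row: take in full, 4 m³ for value 41 ; 5 left.
Take all of Mesa Fields (3 m³, value 22) ; 2 m³ left.
Only 2 m³ remain; take 2/6 of Riverbend for value 21×2/6 = 7.
Total value = 70.

70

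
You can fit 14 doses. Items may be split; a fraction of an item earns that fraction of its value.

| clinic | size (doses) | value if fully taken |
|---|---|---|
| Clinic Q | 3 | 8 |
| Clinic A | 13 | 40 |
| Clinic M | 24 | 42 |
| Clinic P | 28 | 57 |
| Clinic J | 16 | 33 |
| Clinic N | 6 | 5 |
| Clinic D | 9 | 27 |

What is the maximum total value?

43

Rank by value-to-size ratio: Clinic A 40/13≈3.08, Clinic D 27/9≈3, Clinic Q 8/3≈2.67, Clinic J 33/16≈2.06, Clinic P 57/28≈2.04, Clinic M 42/24≈1.75, Clinic N 5/6≈0.833.
All 13 doses of Clinic A fit (value 40) → 1 remain.
Only 1 doses remain; take 1/9 of Clinic D for value 27×1/9 = 3.
Total value = 43.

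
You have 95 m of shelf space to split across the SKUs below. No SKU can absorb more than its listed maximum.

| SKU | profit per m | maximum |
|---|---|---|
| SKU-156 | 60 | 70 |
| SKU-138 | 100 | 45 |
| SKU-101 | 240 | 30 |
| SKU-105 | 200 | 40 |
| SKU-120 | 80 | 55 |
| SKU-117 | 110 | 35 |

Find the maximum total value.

17950

Order the SKUs by profit per m: SKU-101 240 > SKU-105 200 > SKU-117 110 > SKU-138 100 > SKU-120 80 > SKU-156 60.
SKU-101 takes 30 to reach its cap of 30 ; 65 left.
SKU-105 takes 40 to reach its cap of 40 ; 25 left.
SKU-117 has room for 35 but only 25 remain, so it gets 25.
Total = 240×30 + 200×40 + 110×25 = 17950.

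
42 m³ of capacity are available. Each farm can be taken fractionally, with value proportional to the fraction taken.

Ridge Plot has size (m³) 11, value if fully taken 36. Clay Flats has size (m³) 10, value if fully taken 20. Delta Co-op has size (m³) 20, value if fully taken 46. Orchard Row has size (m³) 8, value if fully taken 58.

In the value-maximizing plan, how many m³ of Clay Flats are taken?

3

Rank by value-to-size ratio: Orchard Row 58/8≈7.25, Ridge Plot 36/11≈3.27, Delta Co-op 46/20≈2.3, Clay Flats 20/10≈2.
All 8 m³ of Orchard Row fit (value 58) — 34 remain.
All 11 m³ of Ridge Plot fit (value 36) — 23 remain.
Delta Co-op: take in full, 20 m³ for value 46 — 3 left.
3 m³ left: a 3/10 share of Clay Flats gives 20×3/10 = 6.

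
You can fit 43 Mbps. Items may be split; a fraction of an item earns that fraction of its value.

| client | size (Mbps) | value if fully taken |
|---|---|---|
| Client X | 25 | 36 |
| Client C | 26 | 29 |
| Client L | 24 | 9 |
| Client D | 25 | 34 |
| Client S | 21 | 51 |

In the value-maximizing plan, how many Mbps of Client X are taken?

Best value per unit of size first: Client S 51/21≈2.43, Client X 36/25≈1.44, Client D 34/25≈1.36, Client C 29/26≈1.12, Client L 9/24≈0.375.
All 21 Mbps of Client S fit (value 51) — 22 remain.
22 Mbps left: a 22/25 share of Client X gives 36×22/25 = 31.68.

22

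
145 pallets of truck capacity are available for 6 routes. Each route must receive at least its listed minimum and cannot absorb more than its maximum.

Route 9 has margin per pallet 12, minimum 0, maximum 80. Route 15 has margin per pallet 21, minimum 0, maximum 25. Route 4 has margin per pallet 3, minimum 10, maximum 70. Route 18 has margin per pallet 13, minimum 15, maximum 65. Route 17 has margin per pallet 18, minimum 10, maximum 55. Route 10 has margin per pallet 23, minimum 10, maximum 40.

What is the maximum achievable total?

2660

Meeting every minimum uses 0+0+10+15+10+10 = 45 pallets, leaving 100.
Order the routes by margin per pallet: Route 10 23 > Route 15 21 > Route 17 18 > Route 18 13 > Route 9 12 > Route 4 3.
Route 10 takes 30 more to reach its cap of 40 ; 70 left.
Give Route 15 25 more to hit its cap of 25 ; 45 left.
Give Route 17 45 more to hit its cap of 55 ; 0 left.
Total = 21×25 + 3×10 + 13×15 + 18×55 + 23×40 = 2660.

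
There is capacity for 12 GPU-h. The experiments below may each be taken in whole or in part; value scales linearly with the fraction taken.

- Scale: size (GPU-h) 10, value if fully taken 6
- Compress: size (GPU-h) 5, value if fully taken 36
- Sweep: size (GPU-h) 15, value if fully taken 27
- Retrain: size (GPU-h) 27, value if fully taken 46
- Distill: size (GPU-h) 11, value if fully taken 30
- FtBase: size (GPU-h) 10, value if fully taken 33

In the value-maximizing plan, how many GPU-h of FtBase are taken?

7

Best value per unit of size first: Compress 36/5≈7.2, FtBase 33/10≈3.3, Distill 30/11≈2.73, Sweep 27/15≈1.8, Retrain 46/27≈1.7, Scale 6/10≈0.6.
All 5 GPU-h of Compress fit (value 36) ; 7 remain.
7 GPU-h left: a 7/10 share of FtBase gives 33×7/10 = 23.1.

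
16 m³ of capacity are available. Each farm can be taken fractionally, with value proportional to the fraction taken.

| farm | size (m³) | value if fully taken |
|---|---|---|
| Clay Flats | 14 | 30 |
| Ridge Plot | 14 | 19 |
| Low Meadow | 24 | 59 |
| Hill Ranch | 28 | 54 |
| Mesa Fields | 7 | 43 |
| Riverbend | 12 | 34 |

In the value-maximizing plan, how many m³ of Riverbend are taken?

9

Sort by value density: Mesa Fields 43/7≈6.14, Riverbend 34/12≈2.83, Low Meadow 59/24≈2.46, Clay Flats 30/14≈2.14, Hill Ranch 54/28≈1.93, Ridge Plot 19/14≈1.36.
Take all of Mesa Fields (7 m³, value 43) → 9 m³ left.
Only 9 m³ remain; take 9/12 of Riverbend for value 34×9/12 = 25.5.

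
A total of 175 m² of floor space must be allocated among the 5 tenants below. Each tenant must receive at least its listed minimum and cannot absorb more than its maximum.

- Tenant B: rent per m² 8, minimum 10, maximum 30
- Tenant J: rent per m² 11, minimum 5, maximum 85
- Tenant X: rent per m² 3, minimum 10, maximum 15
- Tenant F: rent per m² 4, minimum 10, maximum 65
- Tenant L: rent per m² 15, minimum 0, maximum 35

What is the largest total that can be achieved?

Meeting every minimum uses 10+5+10+10+0 = 35 m², leaving 140.
Highest rent per m² first: Tenant L 15 > Tenant J 11 > Tenant B 8 > Tenant F 4 > Tenant X 3.
Give Tenant L 35 more to hit its cap of 35 ; 105 left.
Tenant J takes 80 more to reach its cap of 85 ; 25 left.
Give Tenant B 20 more to hit its cap of 30 ; 5 left.
Tenant F: +5 (room for 55) → 15. Pool exhausted.
Total = 8×30 + 11×85 + 3×10 + 4×15 + 15×35 = 1790.

1790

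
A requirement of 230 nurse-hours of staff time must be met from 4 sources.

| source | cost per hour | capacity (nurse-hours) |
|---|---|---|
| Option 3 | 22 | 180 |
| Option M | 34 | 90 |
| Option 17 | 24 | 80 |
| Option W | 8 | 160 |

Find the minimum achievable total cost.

2820

Fill from the cheapest source first.
Option W at 8: take all 160 nurse-hours — 70 still needed.
Option 3 (22): take the remaining 70 — done.
Option 17, Option M: unused.
Cost = 160×8 + 70×22 = 2820.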